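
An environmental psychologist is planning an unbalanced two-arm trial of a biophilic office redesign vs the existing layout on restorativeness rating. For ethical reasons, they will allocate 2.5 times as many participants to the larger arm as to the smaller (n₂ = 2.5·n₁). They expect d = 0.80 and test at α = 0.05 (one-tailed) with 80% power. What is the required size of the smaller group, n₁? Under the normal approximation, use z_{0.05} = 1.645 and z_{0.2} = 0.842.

n₁ = 14

With allocation ratio k = n₂/n₁ = 2.5, Var(x̄₁−x̄₂) = σ²(1/n₁ + 1/(k·n₁)) = σ²·(k+1)/(k·n₁).
So n₁ = (1 + 1/k)·((z_{α} + z_β)/d)² = 1.400 × (2.487/0.80)².
n₁ = 1.400 × 9.66 = 13.5.
Round up: n₁ = 14, giving n₂ = 2.5 × 14 = 35.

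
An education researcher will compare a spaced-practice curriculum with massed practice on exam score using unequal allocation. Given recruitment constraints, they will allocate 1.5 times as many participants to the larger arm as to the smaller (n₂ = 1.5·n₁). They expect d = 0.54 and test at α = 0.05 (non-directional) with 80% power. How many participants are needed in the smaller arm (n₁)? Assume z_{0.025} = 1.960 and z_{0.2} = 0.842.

With allocation ratio k = n₂/n₁ = 1.5, Var(x̄₁−x̄₂) = σ²(1/n₁ + 1/(k·n₁)) = σ²·(k+1)/(k·n₁).
So n₁ = (1 + 1/k)·((z_{α/2} + z_β)/d)² = 1.667 × (2.802/0.54)².
n₁ = 1.667 × 26.92 = 44.9.
Round up: n₁ = 45, giving n₂ = ⌈1.5 × 45⌉ = ⌈67.5⌉ = 68.

n₁ = 45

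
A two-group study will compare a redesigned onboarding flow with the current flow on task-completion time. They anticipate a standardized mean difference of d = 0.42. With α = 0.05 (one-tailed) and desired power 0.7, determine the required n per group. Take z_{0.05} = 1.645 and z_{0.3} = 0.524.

n = 54 per group

For two independent groups with equal n: n = 2·((z_{α} + z_β) / d)².
z_{α} + z_β = 1.645 + 0.524 = 2.169.
n = 2 × (2.169 / 0.42)² = 2 × 5.164² = 2 × 26.67 = 53.3.
Round up to the next whole participant.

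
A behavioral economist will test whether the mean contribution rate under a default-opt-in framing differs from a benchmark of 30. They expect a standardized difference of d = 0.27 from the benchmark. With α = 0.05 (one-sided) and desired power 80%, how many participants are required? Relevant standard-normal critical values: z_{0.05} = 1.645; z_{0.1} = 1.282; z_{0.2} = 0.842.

n = 85

For a one-sample test: n = ((z_{α} + z_β) / d)².
z_{α} + z_β = 1.645 + 0.842 = 2.487.
n = (2.487 / 0.27)² = 9.211² = 84.84.
Round up.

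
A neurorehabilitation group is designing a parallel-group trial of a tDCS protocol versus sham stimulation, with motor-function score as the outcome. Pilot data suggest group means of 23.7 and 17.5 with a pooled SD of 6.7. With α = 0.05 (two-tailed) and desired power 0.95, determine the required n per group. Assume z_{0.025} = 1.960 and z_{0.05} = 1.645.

n = 31 per group

Cohen's d = |M₁ − M₂| / SD_pooled = |23.7 − 17.5| / 6.7 = 6.2 / 6.7 = 0.925.
For two independent groups with equal n: n = 2·((z_{α/2} + z_β) / d)².
z_{α/2} + z_β = 1.960 + 1.645 = 3.605.
n = 2 × (3.605 / 0.925)² = 2 × 3.897² = 2 × 15.19 = 30.4.
Round up to the next whole participant.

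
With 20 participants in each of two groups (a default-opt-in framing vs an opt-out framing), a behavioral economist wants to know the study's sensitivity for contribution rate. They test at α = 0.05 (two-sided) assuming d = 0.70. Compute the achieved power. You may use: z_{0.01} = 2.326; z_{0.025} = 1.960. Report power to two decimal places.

power ≈ 0.60

For two equal groups, power = Φ(d·√(n/2) − z_{α/2}).
d·√(n/2) = 0.70 × √(20/2) = 0.70 × 3.162 = 2.214.
z_β = 2.214 − 1.960 = 0.254.
Power = Φ(0.254) = 0.600.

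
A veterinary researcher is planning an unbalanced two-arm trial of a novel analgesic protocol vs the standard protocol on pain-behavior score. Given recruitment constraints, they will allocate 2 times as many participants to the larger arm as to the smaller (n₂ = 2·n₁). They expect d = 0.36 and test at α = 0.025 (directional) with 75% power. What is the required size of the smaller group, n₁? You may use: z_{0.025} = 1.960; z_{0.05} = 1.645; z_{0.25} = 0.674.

With allocation ratio k = n₂/n₁ = 2, Var(x̄₁−x̄₂) = σ²(1/n₁ + 1/(k·n₁)) = σ²·(k+1)/(k·n₁).
So n₁ = (1 + 1/k)·((z_{α} + z_β)/d)² = 1.500 × (2.634/0.36)².
n₁ = 1.500 × 53.53 = 80.3.
Round up: n₁ = 81, giving n₂ = 2 × 81 = 162.

n₁ = 81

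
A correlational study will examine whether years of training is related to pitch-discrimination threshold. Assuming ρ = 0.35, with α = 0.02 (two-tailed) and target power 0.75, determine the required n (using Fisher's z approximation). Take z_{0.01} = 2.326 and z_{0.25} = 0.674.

Fisher's z: C = ½·ln((1+r)/(1−r)) = ½·ln(2.0769) = 0.3654.
n = ((z_{α/2} + z_β)/C)² + 3.
(2.326 + 0.674) / 0.3654 = 3.000 / 0.3654 = 8.210.
n = 8.210² + 3 = 67.41 + 3 = 70.4.
Round up.

n = 71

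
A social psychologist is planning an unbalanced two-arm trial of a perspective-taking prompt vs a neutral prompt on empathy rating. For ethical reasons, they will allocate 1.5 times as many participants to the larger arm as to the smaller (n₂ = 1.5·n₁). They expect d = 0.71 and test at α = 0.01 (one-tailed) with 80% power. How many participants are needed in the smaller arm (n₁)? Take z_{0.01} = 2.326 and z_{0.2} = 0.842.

n₁ = 34

With allocation ratio k = n₂/n₁ = 1.5, Var(x̄₁−x̄₂) = σ²(1/n₁ + 1/(k·n₁)) = σ²·(k+1)/(k·n₁).
So n₁ = (1 + 1/k)·((z_{α} + z_β)/d)² = 1.667 × (3.168/0.71)².
n₁ = 1.667 × 19.91 = 33.2.
Round up: n₁ = 34, giving n₂ = 1.5 × 34 = 51.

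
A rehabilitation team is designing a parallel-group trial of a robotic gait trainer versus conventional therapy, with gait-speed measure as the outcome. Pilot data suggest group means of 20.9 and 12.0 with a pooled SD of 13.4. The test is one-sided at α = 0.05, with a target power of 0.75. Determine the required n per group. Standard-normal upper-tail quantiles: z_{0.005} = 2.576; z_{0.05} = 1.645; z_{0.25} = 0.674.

n = 25 per group

Cohen's d = |M₁ − M₂| / SD_pooled = |20.9 − 12.0| / 13.4 = 8.9 / 13.4 = 0.664.
For two independent groups with equal n: n = 2·((z_{α} + z_β) / d)².
z_{α} + z_β = 1.645 + 0.674 = 2.319.
n = 2 × (2.319 / 0.664)² = 2 × 3.492² = 2 × 12.20 = 24.4.
Round up to the next whole participant.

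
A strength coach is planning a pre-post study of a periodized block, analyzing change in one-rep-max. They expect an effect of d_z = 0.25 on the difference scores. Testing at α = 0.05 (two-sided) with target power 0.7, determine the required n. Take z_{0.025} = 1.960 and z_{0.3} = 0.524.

n = 99 pairs

For a paired (one-sample on differences) test: n = ((z_{α/2} + z_β) / d)².
z_{α/2} + z_β = 1.960 + 0.524 = 2.484.
n = (2.484 / 0.25)² = 9.936² = 98.72.
Round up.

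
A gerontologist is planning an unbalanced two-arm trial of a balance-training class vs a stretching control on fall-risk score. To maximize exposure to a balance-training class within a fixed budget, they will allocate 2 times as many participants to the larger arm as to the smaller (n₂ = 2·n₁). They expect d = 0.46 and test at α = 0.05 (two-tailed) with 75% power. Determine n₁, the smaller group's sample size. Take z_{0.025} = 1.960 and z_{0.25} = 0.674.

n₁ = 50

With allocation ratio k = n₂/n₁ = 2, Var(x̄₁−x̄₂) = σ²(1/n₁ + 1/(k·n₁)) = σ²·(k+1)/(k·n₁).
So n₁ = (1 + 1/k)·((z_{α/2} + z_β)/d)² = 1.500 × (2.634/0.46)².
n₁ = 1.500 × 32.79 = 49.2.
Round up: n₁ = 50, giving n₂ = 2 × 50 = 100.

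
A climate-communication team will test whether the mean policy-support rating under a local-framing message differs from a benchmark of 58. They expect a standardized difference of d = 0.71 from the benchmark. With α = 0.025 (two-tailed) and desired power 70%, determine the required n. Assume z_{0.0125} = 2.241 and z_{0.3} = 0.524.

n = 16

For a one-sample test: n = ((z_{α/2} + z_β) / d)².
z_{α/2} + z_β = 2.241 + 0.524 = 2.765.
n = (2.765 / 0.71)² = 3.894² = 15.17.
Round up.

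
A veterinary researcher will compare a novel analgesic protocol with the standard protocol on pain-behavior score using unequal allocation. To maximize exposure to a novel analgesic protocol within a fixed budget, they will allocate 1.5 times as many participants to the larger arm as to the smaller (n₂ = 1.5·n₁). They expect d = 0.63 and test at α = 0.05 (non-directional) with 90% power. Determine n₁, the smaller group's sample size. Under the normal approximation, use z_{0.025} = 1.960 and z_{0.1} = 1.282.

n₁ = 45

With allocation ratio k = n₂/n₁ = 1.5, Var(x̄₁−x̄₂) = σ²(1/n₁ + 1/(k·n₁)) = σ²·(k+1)/(k·n₁).
So n₁ = (1 + 1/k)·((z_{α/2} + z_β)/d)² = 1.667 × (3.242/0.63)².
n₁ = 1.667 × 26.48 = 44.1.
Round up: n₁ = 45, giving n₂ = ⌈1.5 × 45⌉ = ⌈67.5⌉ = 68.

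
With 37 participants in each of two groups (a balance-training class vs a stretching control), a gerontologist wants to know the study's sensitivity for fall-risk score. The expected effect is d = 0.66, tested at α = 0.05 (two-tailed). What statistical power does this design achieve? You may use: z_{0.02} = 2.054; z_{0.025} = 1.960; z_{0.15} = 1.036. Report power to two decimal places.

power ≈ 0.81

For two equal groups, power = Φ(d·√(n/2) − z_{α/2}).
d·√(n/2) = 0.66 × √(37/2) = 0.66 × 4.301 = 2.839.
z_β = 2.839 − 1.960 = 0.879.
Power = Φ(0.879) = 0.810.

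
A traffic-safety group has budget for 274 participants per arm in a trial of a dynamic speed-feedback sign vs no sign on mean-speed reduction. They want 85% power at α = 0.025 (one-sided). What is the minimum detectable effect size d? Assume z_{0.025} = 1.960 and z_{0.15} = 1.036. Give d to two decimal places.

For two independent groups of n = 274 each: d_min = (z_{α} + z_β)·√(2/n).
z-sum = 1.960 + 1.036 = 2.996.
d_min = 2.996 × √(2/274) = 2.996 × 0.0854 = 0.256.

d_min ≈ 0.26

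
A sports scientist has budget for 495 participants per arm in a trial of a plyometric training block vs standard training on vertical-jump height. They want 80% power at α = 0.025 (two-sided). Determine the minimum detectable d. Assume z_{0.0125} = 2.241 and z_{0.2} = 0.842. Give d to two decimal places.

For two independent groups of n = 495 each: d_min = (z_{α/2} + z_β)·√(2/n).
z-sum = 2.241 + 0.842 = 3.083.
d_min = 3.083 × √(2/495) = 3.083 × 0.0636 = 0.196.

d_min ≈ 0.20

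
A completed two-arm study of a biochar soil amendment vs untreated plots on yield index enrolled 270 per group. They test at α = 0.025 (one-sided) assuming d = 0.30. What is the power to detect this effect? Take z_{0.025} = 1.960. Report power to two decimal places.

power ≈ 0.94

For two equal groups, power = Φ(d·√(n/2) − z_{α}).
d·√(n/2) = 0.30 × √(270/2) = 0.30 × 11.619 = 3.486.
z_β = 3.486 − 1.960 = 1.526.
Power = Φ(1.526) = 0.936.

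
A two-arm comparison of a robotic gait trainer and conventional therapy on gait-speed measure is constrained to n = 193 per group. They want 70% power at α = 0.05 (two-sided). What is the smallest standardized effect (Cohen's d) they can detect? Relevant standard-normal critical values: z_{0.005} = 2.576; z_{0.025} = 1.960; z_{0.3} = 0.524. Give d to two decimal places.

For two independent groups of n = 193 each: d_min = (z_{α/2} + z_β)·√(2/n).
z-sum = 1.960 + 0.524 = 2.484.
d_min = 2.484 × √(2/193) = 2.484 × 0.1018 = 0.253.

d_min ≈ 0.25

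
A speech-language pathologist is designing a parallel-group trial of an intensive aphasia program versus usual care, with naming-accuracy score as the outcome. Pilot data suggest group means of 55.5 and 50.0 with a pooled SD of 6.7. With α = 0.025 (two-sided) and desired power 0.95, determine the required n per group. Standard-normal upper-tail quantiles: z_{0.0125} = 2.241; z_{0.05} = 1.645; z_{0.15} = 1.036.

n = 45 per group

Cohen's d = |M₁ − M₂| / SD_pooled = |55.5 − 50.0| / 6.7 = 5.5 / 6.7 = 0.821.
For two independent groups with equal n: n = 2·((z_{α/2} + z_β) / d)².
z_{α/2} + z_β = 2.241 + 1.645 = 3.886.
n = 2 × (3.886 / 0.821)² = 2 × 4.733² = 2 × 22.40 = 44.8.
Round up to the next whole participant.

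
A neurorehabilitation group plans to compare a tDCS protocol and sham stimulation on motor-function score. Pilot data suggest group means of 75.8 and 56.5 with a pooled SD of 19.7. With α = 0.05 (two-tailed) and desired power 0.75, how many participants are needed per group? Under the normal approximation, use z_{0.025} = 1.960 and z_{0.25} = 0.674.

Cohen's d = |M₁ − M₂| / SD_pooled = |75.8 − 56.5| / 19.7 = 19.3 / 19.7 = 0.980.
For two independent groups with equal n: n = 2·((z_{α/2} + z_β) / d)².
z_{α/2} + z_β = 1.960 + 0.674 = 2.634.
n = 2 × (2.634 / 0.980)² = 2 × 2.688² = 2 × 7.22 = 14.4.
Round up to the next whole participant.

n = 15 per group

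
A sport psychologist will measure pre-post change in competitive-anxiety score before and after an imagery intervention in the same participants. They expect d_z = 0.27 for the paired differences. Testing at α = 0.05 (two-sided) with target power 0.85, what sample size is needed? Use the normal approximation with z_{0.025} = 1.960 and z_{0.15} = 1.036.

For a paired (one-sample on differences) test: n = ((z_{α/2} + z_β) / d)².
z_{α/2} + z_β = 1.960 + 1.036 = 2.996.
n = (2.996 / 0.27)² = 11.096² = 123.13.
Round up.

n = 124 pairs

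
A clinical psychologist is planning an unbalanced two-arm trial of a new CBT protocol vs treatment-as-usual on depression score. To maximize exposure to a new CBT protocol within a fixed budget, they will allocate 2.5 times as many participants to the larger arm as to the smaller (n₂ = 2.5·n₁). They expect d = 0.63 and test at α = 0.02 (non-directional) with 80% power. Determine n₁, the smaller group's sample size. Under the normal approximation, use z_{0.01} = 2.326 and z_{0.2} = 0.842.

With allocation ratio k = n₂/n₁ = 2.5, Var(x̄₁−x̄₂) = σ²(1/n₁ + 1/(k·n₁)) = σ²·(k+1)/(k·n₁).
So n₁ = (1 + 1/k)·((z_{α/2} + z_β)/d)² = 1.400 × (3.168/0.63)².
n₁ = 1.400 × 25.29 = 35.4.
Round up: n₁ = 36, giving n₂ = 2.5 × 36 = 90.

n₁ = 36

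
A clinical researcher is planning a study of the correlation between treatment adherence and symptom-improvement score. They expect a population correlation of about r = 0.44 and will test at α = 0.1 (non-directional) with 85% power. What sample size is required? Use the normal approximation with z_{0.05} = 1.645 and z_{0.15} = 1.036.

n = 36

Fisher's z: C = ½·ln((1+r)/(1−r)) = ½·ln(2.5714) = 0.4722.
n = ((z_{α/2} + z_β)/C)² + 3.
(1.645 + 1.036) / 0.4722 = 2.681 / 0.4722 = 5.678.
n = 5.678² + 3 = 32.24 + 3 = 35.2.
Round up.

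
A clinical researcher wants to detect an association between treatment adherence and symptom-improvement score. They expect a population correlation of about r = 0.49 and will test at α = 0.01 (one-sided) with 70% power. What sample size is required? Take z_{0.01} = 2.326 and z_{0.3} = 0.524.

n = 32

Fisher's z: C = ½·ln((1+r)/(1−r)) = ½·ln(2.9216) = 0.5361.
n = ((z_{α} + z_β)/C)² + 3.
(2.326 + 0.524) / 0.5361 = 2.850 / 0.5361 = 5.316.
n = 5.316² + 3 = 28.26 + 3 = 31.3.
Round up.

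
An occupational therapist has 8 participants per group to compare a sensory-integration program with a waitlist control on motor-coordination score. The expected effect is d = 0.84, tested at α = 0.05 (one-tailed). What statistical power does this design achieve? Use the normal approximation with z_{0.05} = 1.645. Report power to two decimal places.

power ≈ 0.51

For two equal groups, power = Φ(d·√(n/2) − z_{α}).
d·√(n/2) = 0.84 × √(8/2) = 0.84 × 2.000 = 1.680.
z_β = 1.680 − 1.645 = 0.035.
Power = Φ(0.035) = 0.514.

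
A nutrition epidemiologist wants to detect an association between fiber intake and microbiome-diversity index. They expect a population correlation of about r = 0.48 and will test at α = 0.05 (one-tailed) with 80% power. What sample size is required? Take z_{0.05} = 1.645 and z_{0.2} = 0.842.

Fisher's z: C = ½·ln((1+r)/(1−r)) = ½·ln(2.8462) = 0.5230.
n = ((z_{α} + z_β)/C)² + 3.
(1.645 + 0.842) / 0.5230 = 2.487 / 0.5230 = 4.755.
n = 4.755² + 3 = 22.61 + 3 = 25.6.
Round up.

n = 26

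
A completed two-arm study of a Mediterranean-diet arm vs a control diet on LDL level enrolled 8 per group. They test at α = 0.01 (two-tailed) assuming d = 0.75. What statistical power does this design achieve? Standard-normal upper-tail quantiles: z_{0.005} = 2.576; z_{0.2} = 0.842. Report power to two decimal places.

power ≈ 0.14

For two equal groups, power = Φ(d·√(n/2) − z_{α/2}).
d·√(n/2) = 0.75 × √(8/2) = 0.75 × 2.000 = 1.500.
z_β = 1.500 − 2.576 = -1.076.
Power = Φ(-1.076) = 0.141.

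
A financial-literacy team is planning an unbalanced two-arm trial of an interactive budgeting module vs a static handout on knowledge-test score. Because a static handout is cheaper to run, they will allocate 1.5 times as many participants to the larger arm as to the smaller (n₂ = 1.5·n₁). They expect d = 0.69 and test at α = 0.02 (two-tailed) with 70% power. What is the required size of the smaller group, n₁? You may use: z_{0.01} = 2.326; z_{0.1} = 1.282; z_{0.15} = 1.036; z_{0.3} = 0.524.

n₁ = 29

With allocation ratio k = n₂/n₁ = 1.5, Var(x̄₁−x̄₂) = σ²(1/n₁ + 1/(k·n₁)) = σ²·(k+1)/(k·n₁).
So n₁ = (1 + 1/k)·((z_{α/2} + z_β)/d)² = 1.667 × (2.850/0.69)².
n₁ = 1.667 × 17.06 = 28.4.
Round up: n₁ = 29, giving n₂ = ⌈1.5 × 29⌉ = ⌈43.5⌉ = 44.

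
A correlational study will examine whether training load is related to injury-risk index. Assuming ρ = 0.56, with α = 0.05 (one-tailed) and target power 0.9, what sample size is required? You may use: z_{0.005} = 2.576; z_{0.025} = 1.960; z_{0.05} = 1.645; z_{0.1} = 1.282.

Fisher's z: C = ½·ln((1+r)/(1−r)) = ½·ln(3.5455) = 0.6328.
n = ((z_{α} + z_β)/C)² + 3.
(1.645 + 1.282) / 0.6328 = 2.927 / 0.6328 = 4.625.
n = 4.625² + 3 = 21.40 + 3 = 24.4.
Round up.

n = 25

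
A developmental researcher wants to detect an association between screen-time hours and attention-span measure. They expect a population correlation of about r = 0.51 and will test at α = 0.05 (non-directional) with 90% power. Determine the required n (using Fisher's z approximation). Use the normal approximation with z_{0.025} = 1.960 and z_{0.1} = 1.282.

n = 37

Fisher's z: C = ½·ln((1+r)/(1−r)) = ½·ln(3.0816) = 0.5627.
n = ((z_{α/2} + z_β)/C)² + 3.
(1.960 + 1.282) / 0.5627 = 3.242 / 0.5627 = 5.762.
n = 5.762² + 3 = 33.19 + 3 = 36.2.
Round up.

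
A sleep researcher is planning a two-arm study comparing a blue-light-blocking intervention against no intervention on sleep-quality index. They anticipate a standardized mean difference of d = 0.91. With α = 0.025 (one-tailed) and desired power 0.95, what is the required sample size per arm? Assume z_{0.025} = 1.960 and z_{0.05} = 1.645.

For two independent groups with equal n: n = 2·((z_{α} + z_β) / d)².
z_{α} + z_β = 1.960 + 1.645 = 3.605.
n = 2 × (3.605 / 0.91)² = 2 × 3.962² = 2 × 15.69 = 31.4.
Round up to the next whole participant.

n = 32 per group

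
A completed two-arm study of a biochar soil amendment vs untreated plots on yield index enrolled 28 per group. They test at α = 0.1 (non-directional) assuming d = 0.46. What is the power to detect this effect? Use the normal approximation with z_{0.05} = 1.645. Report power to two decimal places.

For two equal groups, power = Φ(d·√(n/2) − z_{α/2}).
d·√(n/2) = 0.46 × √(28/2) = 0.46 × 3.742 = 1.721.
z_β = 1.721 − 1.645 = 0.076.
Power = Φ(0.076) = 0.530.

power ≈ 0.53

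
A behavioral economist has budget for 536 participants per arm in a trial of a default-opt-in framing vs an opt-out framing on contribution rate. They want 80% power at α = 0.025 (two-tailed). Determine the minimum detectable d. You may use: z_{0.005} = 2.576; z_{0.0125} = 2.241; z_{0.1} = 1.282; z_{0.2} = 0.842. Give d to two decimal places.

For two independent groups of n = 536 each: d_min = (z_{α/2} + z_β)·√(2/n).
z-sum = 2.241 + 0.842 = 3.083.
d_min = 3.083 × √(2/536) = 3.083 × 0.0611 = 0.188.

d_min ≈ 0.19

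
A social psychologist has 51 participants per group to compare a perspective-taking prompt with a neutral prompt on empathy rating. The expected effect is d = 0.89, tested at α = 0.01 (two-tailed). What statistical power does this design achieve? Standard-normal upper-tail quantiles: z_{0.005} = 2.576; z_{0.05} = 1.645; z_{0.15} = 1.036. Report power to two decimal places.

For two equal groups, power = Φ(d·√(n/2) − z_{α/2}).
d·√(n/2) = 0.89 × √(51/2) = 0.89 × 5.050 = 4.494.
z_β = 4.494 − 2.576 = 1.918.
Power = Φ(1.918) = 0.972.

power ≈ 0.97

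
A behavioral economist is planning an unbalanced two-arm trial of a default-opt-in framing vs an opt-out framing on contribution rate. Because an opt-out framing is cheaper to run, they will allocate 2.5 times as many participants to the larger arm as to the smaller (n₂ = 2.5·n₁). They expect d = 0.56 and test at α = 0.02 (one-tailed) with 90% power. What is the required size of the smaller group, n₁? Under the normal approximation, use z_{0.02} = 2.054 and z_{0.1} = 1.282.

n₁ = 50

With allocation ratio k = n₂/n₁ = 2.5, Var(x̄₁−x̄₂) = σ²(1/n₁ + 1/(k·n₁)) = σ²·(k+1)/(k·n₁).
So n₁ = (1 + 1/k)·((z_{α} + z_β)/d)² = 1.400 × (3.336/0.56)².
n₁ = 1.400 × 35.49 = 49.7.
Round up: n₁ = 50, giving n₂ = 2.5 × 50 = 125.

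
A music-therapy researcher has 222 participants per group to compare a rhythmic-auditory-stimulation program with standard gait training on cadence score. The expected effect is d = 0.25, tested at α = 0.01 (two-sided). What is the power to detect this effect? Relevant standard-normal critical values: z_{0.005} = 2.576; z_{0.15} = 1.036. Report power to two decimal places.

For two equal groups, power = Φ(d·√(n/2) − z_{α/2}).
d·√(n/2) = 0.25 × √(222/2) = 0.25 × 10.536 = 2.634.
z_β = 2.634 − 2.576 = 0.058.
Power = Φ(0.058) = 0.523.

power ≈ 0.52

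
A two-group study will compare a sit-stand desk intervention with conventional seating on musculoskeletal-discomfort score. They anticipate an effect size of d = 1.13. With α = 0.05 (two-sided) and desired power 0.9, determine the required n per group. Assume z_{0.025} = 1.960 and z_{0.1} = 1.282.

For two independent groups with equal n: n = 2·((z_{α/2} + z_β) / d)².
z_{α/2} + z_β = 1.960 + 1.282 = 3.242.
n = 2 × (3.242 / 1.13)² = 2 × 2.869² = 2 × 8.23 = 16.5.
Round up to the next whole participant.

n = 17 per group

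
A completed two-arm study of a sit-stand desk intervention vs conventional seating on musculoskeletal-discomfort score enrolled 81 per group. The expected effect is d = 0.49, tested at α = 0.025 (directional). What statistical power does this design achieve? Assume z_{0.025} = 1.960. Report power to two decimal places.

power ≈ 0.88

For two equal groups, power = Φ(d·√(n/2) − z_{α}).
d·√(n/2) = 0.49 × √(81/2) = 0.49 × 6.364 = 3.118.
z_β = 3.118 − 1.960 = 1.158.
Power = Φ(1.158) = 0.877.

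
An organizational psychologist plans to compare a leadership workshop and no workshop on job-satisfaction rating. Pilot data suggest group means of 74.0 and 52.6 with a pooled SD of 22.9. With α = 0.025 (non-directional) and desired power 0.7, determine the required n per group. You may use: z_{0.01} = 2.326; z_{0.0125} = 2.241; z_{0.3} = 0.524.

n = 18 per group

Cohen's d = |M₁ − M₂| / SD_pooled = |74.0 − 52.6| / 22.9 = 21.4 / 22.9 = 0.934.
For two independent groups with equal n: n = 2·((z_{α/2} + z_β) / d)².
z_{α/2} + z_β = 2.241 + 0.524 = 2.765.
n = 2 × (2.765 / 0.934)² = 2 × 2.960² = 2 × 8.76 = 17.5.
Round up to the next whole participant.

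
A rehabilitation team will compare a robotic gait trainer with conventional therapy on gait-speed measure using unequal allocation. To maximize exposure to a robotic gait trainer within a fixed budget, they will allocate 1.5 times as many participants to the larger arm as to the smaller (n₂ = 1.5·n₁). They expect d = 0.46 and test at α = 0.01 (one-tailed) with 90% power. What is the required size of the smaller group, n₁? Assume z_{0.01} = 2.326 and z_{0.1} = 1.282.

With allocation ratio k = n₂/n₁ = 1.5, Var(x̄₁−x̄₂) = σ²(1/n₁ + 1/(k·n₁)) = σ²·(k+1)/(k·n₁).
So n₁ = (1 + 1/k)·((z_{α} + z_β)/d)² = 1.667 × (3.608/0.46)².
n₁ = 1.667 × 61.52 = 102.5.
Round up: n₁ = 103, giving n₂ = ⌈1.5 × 103⌉ = ⌈154.5⌉ = 155.

n₁ = 103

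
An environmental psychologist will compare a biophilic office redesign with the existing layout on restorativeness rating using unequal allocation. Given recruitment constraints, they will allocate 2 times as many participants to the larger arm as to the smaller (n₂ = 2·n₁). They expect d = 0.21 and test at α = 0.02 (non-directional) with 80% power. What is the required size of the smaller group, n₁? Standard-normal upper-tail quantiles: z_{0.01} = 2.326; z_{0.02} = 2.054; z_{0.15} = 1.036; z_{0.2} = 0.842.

n₁ = 342

With allocation ratio k = n₂/n₁ = 2, Var(x̄₁−x̄₂) = σ²(1/n₁ + 1/(k·n₁)) = σ²·(k+1)/(k·n₁).
So n₁ = (1 + 1/k)·((z_{α/2} + z_β)/d)² = 1.500 × (3.168/0.21)².
n₁ = 1.500 × 227.58 = 341.4.
Round up: n₁ = 342, giving n₂ = 2 × 342 = 684.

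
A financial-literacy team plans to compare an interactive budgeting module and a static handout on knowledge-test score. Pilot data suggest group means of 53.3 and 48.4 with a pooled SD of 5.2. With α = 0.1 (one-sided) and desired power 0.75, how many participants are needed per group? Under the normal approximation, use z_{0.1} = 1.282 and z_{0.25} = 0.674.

n = 9 per group

Cohen's d = |M₁ − M₂| / SD_pooled = |53.3 − 48.4| / 5.2 = 4.9 / 5.2 = 0.942.
For two independent groups with equal n: n = 2·((z_{α} + z_β) / d)².
z_{α} + z_β = 1.282 + 0.674 = 1.956.
n = 2 × (1.956 / 0.942)² = 2 × 2.076² = 2 × 4.31 = 8.6.
Round up to the next whole participant.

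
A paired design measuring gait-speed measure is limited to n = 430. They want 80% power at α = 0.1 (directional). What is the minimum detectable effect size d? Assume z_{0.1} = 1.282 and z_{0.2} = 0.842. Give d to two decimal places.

d_min ≈ 0.10

For a single sample (or paired design) of n = 430: d_min = (z_{α} + z_β)/√n.
z-sum = 1.282 + 0.842 = 2.124.
d_min = 2.124 / √430 = 2.124 / 20.736 = 0.102.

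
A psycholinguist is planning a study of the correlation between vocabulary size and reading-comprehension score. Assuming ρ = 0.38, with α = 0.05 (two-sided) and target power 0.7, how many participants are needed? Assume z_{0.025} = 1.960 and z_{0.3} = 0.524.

n = 42

Fisher's z: C = ½·ln((1+r)/(1−r)) = ½·ln(2.2258) = 0.4001.
n = ((z_{α/2} + z_β)/C)² + 3.
(1.960 + 0.524) / 0.4001 = 2.484 / 0.4001 = 6.208.
n = 6.208² + 3 = 38.54 + 3 = 41.5.
Round up.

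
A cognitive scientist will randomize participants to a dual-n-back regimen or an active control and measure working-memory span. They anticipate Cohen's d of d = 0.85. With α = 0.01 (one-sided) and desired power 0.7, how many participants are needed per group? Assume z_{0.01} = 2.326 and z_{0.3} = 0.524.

n = 23 per group

For two independent groups with equal n: n = 2·((z_{α} + z_β) / d)².
z_{α} + z_β = 2.326 + 0.524 = 2.850.
n = 2 × (2.850 / 0.85)² = 2 × 3.353² = 2 × 11.24 = 22.5.
Round up to the next whole participant.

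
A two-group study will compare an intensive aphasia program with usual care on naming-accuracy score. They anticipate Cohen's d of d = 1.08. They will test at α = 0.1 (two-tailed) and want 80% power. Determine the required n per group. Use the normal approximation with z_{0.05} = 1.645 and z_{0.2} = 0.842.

For two independent groups with equal n: n = 2·((z_{α/2} + z_β) / d)².
z_{α/2} + z_β = 1.645 + 0.842 = 2.487.
n = 2 × (2.487 / 1.08)² = 2 × 2.303² = 2 × 5.30 = 10.6.
Round up to the next whole participant.

n = 11 per group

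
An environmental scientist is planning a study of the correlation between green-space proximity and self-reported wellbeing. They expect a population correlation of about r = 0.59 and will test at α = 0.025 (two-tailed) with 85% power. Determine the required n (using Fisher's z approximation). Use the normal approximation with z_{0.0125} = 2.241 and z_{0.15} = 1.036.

n = 27

Fisher's z: C = ½·ln((1+r)/(1−r)) = ½·ln(3.8780) = 0.6777.
n = ((z_{α/2} + z_β)/C)² + 3.
(2.241 + 1.036) / 0.6777 = 3.277 / 0.6777 = 4.835.
n = 4.835² + 3 = 23.38 + 3 = 26.4.
Round up.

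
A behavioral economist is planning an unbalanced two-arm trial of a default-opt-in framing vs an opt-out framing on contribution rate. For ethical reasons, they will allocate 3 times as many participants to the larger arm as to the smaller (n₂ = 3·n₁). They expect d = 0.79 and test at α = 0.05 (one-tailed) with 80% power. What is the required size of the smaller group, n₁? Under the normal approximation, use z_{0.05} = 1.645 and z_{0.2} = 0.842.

With allocation ratio k = n₂/n₁ = 3, Var(x̄₁−x̄₂) = σ²(1/n₁ + 1/(k·n₁)) = σ²·(k+1)/(k·n₁).
So n₁ = (1 + 1/k)·((z_{α} + z_β)/d)² = 1.333 × (2.487/0.79)².
n₁ = 1.333 × 9.91 = 13.2.
Round up: n₁ = 14, giving n₂ = 3 × 14 = 42.

n₁ = 14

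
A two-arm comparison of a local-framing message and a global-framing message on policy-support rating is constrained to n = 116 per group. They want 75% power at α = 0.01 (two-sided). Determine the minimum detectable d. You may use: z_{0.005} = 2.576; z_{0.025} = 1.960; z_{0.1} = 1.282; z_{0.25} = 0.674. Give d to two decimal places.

d_min ≈ 0.43

For two independent groups of n = 116 each: d_min = (z_{α/2} + z_β)·√(2/n).
z-sum = 2.576 + 0.674 = 3.250.
d_min = 3.250 × √(2/116) = 3.250 × 0.1313 = 0.427.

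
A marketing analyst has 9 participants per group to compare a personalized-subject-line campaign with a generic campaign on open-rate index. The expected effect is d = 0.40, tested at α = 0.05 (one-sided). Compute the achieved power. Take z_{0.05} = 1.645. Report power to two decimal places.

power ≈ 0.21

For two equal groups, power = Φ(d·√(n/2) − z_{α}).
d·√(n/2) = 0.40 × √(9/2) = 0.40 × 2.121 = 0.849.
z_β = 0.849 − 1.645 = -0.796.
Power = Φ(-0.796) = 0.213.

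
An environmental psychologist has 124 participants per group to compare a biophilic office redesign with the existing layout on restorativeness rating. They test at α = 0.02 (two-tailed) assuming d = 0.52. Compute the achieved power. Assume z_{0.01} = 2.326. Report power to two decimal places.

For two equal groups, power = Φ(d·√(n/2) − z_{α/2}).
d·√(n/2) = 0.52 × √(124/2) = 0.52 × 7.874 = 4.094.
z_β = 4.094 − 2.326 = 1.768.
Power = Φ(1.768) = 0.962.

power ≈ 0.96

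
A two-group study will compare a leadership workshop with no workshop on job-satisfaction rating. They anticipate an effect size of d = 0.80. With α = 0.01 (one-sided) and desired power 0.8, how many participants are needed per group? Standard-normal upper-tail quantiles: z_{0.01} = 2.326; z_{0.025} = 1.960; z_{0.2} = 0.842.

n = 32 per group

For two independent groups with equal n: n = 2·((z_{α} + z_β) / d)².
z_{α} + z_β = 2.326 + 0.842 = 3.168.
n = 2 × (3.168 / 0.80)² = 2 × 3.960² = 2 × 15.68 = 31.4.
Round up to the next whole participant.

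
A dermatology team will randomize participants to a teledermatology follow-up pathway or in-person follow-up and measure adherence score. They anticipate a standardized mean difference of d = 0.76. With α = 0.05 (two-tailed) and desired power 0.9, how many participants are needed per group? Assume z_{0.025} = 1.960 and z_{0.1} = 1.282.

n = 37 per group

For two independent groups with equal n: n = 2·((z_{α/2} + z_β) / d)².
z_{α/2} + z_β = 1.960 + 1.282 = 3.242.
n = 2 × (3.242 / 0.76)² = 2 × 4.266² = 2 × 18.20 = 36.4.
Round up to the next whole participant.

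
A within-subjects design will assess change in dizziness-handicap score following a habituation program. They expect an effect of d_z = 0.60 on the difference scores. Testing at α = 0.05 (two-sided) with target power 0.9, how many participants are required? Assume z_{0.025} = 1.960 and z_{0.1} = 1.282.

For a paired (one-sample on differences) test: n = ((z_{α/2} + z_β) / d)².
z_{α/2} + z_β = 1.960 + 1.282 = 3.242.
n = (3.242 / 0.60)² = 5.403² = 29.20.
Round up.

n = 30 pairs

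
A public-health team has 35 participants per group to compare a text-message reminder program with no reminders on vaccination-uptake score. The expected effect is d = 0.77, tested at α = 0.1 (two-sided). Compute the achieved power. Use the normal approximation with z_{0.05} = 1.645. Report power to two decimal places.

power ≈ 0.94

For two equal groups, power = Φ(d·√(n/2) − z_{α/2}).
d·√(n/2) = 0.77 × √(35/2) = 0.77 × 4.183 = 3.221.
z_β = 3.221 − 1.645 = 1.576.
Power = Φ(1.576) = 0.943.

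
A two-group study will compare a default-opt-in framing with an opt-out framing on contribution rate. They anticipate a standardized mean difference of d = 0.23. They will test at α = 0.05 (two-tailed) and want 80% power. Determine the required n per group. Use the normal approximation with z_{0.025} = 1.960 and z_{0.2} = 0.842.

For two independent groups with equal n: n = 2·((z_{α/2} + z_β) / d)².
z_{α/2} + z_β = 1.960 + 0.842 = 2.802.
n = 2 × (2.802 / 0.23)² = 2 × 12.183² = 2 × 148.42 = 296.8.
Round up to the next whole participant.

n = 297 per group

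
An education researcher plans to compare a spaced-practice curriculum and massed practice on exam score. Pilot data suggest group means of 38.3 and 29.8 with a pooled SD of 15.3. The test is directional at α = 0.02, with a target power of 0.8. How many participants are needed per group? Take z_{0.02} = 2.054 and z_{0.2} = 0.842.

n = 55 per group

Cohen's d = |M₁ − M₂| / SD_pooled = |38.3 − 29.8| / 15.3 = 8.5 / 15.3 = 0.556.
For two independent groups with equal n: n = 2·((z_{α} + z_β) / d)².
z_{α} + z_β = 2.054 + 0.842 = 2.896.
n = 2 × (2.896 / 0.556)² = 2 × 5.209² = 2 × 27.13 = 54.3.
Round up to the next whole participant.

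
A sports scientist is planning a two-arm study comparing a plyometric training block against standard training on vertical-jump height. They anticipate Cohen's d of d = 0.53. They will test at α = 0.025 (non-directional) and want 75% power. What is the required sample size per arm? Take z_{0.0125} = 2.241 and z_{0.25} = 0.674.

n = 61 per group

For two independent groups with equal n: n = 2·((z_{α/2} + z_β) / d)².
z_{α/2} + z_β = 2.241 + 0.674 = 2.915.
n = 2 × (2.915 / 0.53)² = 2 × 5.500² = 2 × 30.25 = 60.5.
Round up to the next whole participant.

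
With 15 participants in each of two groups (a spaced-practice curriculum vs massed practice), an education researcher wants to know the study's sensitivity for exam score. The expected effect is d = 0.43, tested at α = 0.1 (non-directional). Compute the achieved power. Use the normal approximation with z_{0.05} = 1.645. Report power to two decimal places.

power ≈ 0.32

For two equal groups, power = Φ(d·√(n/2) − z_{α/2}).
d·√(n/2) = 0.43 × √(15/2) = 0.43 × 2.739 = 1.178.
z_β = 1.178 − 1.645 = -0.467.
Power = Φ(-0.467) = 0.320.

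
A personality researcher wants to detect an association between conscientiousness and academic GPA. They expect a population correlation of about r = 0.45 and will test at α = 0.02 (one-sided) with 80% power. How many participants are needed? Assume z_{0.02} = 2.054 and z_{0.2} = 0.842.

n = 39

Fisher's z: C = ½·ln((1+r)/(1−r)) = ½·ln(2.6364) = 0.4847.
n = ((z_{α} + z_β)/C)² + 3.
(2.054 + 0.842) / 0.4847 = 2.896 / 0.4847 = 5.975.
n = 5.975² + 3 = 35.70 + 3 = 38.7.
Round up.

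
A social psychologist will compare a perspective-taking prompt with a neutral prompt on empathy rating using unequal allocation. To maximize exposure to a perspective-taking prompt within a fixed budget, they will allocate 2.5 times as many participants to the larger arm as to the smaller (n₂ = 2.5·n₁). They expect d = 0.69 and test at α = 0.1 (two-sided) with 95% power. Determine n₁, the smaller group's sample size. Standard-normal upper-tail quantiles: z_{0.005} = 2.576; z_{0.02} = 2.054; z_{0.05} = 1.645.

With allocation ratio k = n₂/n₁ = 2.5, Var(x̄₁−x̄₂) = σ²(1/n₁ + 1/(k·n₁)) = σ²·(k+1)/(k·n₁).
So n₁ = (1 + 1/k)·((z_{α/2} + z_β)/d)² = 1.400 × (3.290/0.69)².
n₁ = 1.400 × 22.73 = 31.8.
Round up: n₁ = 32, giving n₂ = 2.5 × 32 = 80.

n₁ = 32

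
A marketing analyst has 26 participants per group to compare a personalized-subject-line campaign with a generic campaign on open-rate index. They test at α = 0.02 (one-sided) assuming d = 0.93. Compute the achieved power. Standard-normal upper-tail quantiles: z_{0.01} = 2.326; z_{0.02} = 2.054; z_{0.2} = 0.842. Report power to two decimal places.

power ≈ 0.90

For two equal groups, power = Φ(d·√(n/2) − z_{α}).
d·√(n/2) = 0.93 × √(26/2) = 0.93 × 3.606 = 3.353.
z_β = 3.353 − 2.054 = 1.299.
Power = Φ(1.299) = 0.903.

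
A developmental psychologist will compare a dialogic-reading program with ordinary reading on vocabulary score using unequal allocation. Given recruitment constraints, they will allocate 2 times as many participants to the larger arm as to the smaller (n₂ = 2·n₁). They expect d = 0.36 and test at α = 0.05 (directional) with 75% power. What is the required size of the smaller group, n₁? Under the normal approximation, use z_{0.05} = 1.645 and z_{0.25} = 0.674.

n₁ = 63

With allocation ratio k = n₂/n₁ = 2, Var(x̄₁−x̄₂) = σ²(1/n₁ + 1/(k·n₁)) = σ²·(k+1)/(k·n₁).
So n₁ = (1 + 1/k)·((z_{α} + z_β)/d)² = 1.500 × (2.319/0.36)².
n₁ = 1.500 × 41.50 = 62.2.
Round up: n₁ = 63, giving n₂ = 2 × 63 = 126.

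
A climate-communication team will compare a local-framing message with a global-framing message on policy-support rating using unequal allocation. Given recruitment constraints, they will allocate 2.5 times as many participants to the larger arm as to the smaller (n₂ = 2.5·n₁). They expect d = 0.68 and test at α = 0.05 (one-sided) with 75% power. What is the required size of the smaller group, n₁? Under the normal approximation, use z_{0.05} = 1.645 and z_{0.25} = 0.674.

With allocation ratio k = n₂/n₁ = 2.5, Var(x̄₁−x̄₂) = σ²(1/n₁ + 1/(k·n₁)) = σ²·(k+1)/(k·n₁).
So n₁ = (1 + 1/k)·((z_{α} + z_β)/d)² = 1.400 × (2.319/0.68)².
n₁ = 1.400 × 11.63 = 16.3.
Round up: n₁ = 17, giving n₂ = ⌈2.5 × 17⌉ = ⌈42.5⌉ = 43.

n₁ = 17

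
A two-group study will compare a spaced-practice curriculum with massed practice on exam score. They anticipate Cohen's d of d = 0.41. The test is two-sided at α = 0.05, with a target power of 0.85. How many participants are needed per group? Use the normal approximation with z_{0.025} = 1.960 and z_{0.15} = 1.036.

For two independent groups with equal n: n = 2·((z_{α/2} + z_β) / d)².
z_{α/2} + z_β = 1.960 + 1.036 = 2.996.
n = 2 × (2.996 / 0.41)² = 2 × 7.307² = 2 × 53.40 = 106.8.
Round up to the next whole participant.

n = 107 per group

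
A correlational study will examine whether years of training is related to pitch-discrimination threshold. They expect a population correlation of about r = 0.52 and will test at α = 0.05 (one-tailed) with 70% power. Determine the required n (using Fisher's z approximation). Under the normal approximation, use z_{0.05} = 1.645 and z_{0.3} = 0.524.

Fisher's z: C = ½·ln((1+r)/(1−r)) = ½·ln(3.1667) = 0.5763.
n = ((z_{α} + z_β)/C)² + 3.
(1.645 + 0.524) / 0.5763 = 2.169 / 0.5763 = 3.764.
n = 3.764² + 3 = 14.17 + 3 = 17.2.
Round up.

n = 18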